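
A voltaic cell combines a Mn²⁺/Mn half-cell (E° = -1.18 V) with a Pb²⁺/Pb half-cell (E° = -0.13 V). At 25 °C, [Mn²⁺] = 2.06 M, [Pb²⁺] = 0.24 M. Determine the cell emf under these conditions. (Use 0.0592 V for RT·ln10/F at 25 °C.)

The Pb²⁺/Pb couple has the higher reduction potential and acts as the cathode, so E°_cell = -0.13 − (-1.18) = 1.05 V.
Balancing electrons gives n = 2; the reaction quotient is Q = [Mn²⁺]/[Pb²⁺] = 8.58.
At 25 °C, E = E° − (0.0592/n) log Q = 1.05 − (0.0592/2)(0.934) = 1.050 − 0.028 = 1.022 V.

1.02 V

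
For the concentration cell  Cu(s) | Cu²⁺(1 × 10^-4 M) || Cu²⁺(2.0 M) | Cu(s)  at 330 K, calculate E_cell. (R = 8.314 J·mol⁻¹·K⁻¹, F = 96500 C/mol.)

0.14 V

Both half-cells are Cu²⁺/Cu, so E°_cell = 0. The concentrated side is the cathode; the cell reaction moves Cu²⁺ from high to low concentration with n = 2.
Q = [Cu²⁺]_dilute/[Cu²⁺]_conc = 1 × 10^-4/2.0 = 5 × 10^-5.
E = 0 − (RT/nF) ln Q = −((8.314×330)/(2×96500))(-9.903) = 0.1408 V.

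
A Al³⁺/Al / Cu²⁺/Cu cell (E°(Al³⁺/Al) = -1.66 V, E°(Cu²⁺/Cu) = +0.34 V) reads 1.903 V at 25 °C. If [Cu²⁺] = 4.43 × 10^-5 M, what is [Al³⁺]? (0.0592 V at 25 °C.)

0.024 M

From the Nernst equation, log Q = n(E° − E)/0.0592 = 6(2.00 − 1.903)/0.0592 = 9.831, so Q = 6.78 × 10^9.
With Q = [Al³⁺]^2/[Cu²⁺]^3 and the known concentrations, [Al³⁺]^2 in the numerator gives [Al³⁺] = 0.024 M.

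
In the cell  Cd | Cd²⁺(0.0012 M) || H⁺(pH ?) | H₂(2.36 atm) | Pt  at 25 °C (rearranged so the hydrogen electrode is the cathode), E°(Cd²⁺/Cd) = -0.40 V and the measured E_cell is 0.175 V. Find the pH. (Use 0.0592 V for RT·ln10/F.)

E°_cell = 0.40 V and n = 2.
log Q = n(E° − E)/0.0592 = 2×(0.40 − 0.175)/0.0592 = 7.601.
With Q = [Cd²⁺]·P(H₂) / [H⁺]^2, solving for [H⁺] gives log[H⁺] = -5.075, so pH = 5.07.

pH = 5.07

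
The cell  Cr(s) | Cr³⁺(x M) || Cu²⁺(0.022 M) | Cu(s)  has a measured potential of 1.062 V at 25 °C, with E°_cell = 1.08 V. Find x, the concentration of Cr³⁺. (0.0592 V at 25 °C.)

From the Nernst equation, log Q = n(E° − E)/0.0592 = 6(1.08 − 1.062)/0.0592 = 1.824, so Q = 66.7.
With Q = [Cr³⁺]^2/[Cu²⁺]^3 and the known concentrations, [Cr³⁺]^2 in the numerator gives [Cr³⁺] = 0.027 M.

0.027 M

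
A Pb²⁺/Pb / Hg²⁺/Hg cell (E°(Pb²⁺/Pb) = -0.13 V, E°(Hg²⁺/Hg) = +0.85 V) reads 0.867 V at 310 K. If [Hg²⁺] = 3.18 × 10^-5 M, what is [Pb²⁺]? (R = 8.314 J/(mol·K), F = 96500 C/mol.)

0.15 M

From the Nernst equation, ln Q = nF(E° − E)/RT = 2×96500×(0.98 − 0.867)/(8.314×310) = 8.462, so Q = 4730.
With Q = [Pb²⁺]/[Hg²⁺] and the known concentrations, [Pb²⁺] in the numerator gives [Pb²⁺] = 0.15 M.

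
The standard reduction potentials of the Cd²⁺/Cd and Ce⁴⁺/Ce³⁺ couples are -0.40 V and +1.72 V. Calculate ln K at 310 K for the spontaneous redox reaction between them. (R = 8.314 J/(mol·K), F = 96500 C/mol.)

E°_cell = +1.72 − (-0.40) = 2.12 V, with n = 2 electrons transferred.
At equilibrium E = 0, so the Nernst equation gives ln K = nFE°/RT = (2)(96500)(2.12)/((8.314)(310)) = 158.75.

ln K = 158.8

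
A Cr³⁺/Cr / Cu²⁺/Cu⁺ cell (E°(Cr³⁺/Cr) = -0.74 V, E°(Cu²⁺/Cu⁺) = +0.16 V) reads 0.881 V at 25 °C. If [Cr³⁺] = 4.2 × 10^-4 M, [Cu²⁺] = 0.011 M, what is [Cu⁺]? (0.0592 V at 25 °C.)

From the Nernst equation, log Q = n(E° − E)/0.0592 = 3(0.90 − 0.881)/0.0592 = 0.963, so Q = 9.18.
With Q = [Cr³⁺]·[Cu⁺]^3/[Cu²⁺]^3 and the known concentrations, [Cu⁺]^3 in the numerator gives [Cu⁺] = 0.31 M.

0.31 M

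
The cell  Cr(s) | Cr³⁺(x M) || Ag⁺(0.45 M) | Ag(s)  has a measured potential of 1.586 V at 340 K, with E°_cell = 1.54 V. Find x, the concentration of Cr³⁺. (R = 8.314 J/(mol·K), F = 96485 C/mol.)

From the Nernst equation, ln Q = nF(E° − E)/RT = 3×96485×(1.54 − 1.586)/(8.314×340) = -4.710, so Q = 0.00900.
With Q = [Cr³⁺]/[Ag⁺]^3 and the known concentrations, [Cr³⁺] in the numerator gives [Cr³⁺] = 8.2 × 10^-4 M.

8.2 × 10^-4 M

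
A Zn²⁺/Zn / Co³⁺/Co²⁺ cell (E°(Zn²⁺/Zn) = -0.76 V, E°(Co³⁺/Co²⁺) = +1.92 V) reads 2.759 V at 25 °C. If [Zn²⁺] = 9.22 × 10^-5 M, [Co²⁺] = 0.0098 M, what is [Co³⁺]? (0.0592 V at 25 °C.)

0.002 M

From the Nernst equation, log Q = n(E° − E)/0.0592 = 2(2.68 − 2.759)/0.0592 = -2.669, so Q = 0.00214.
With Q = [Zn²⁺]·[Co²⁺]^2/[Co³⁺]^2 and the known concentrations, [Co³⁺]^2 in the denominator gives [Co³⁺] = 0.002 M.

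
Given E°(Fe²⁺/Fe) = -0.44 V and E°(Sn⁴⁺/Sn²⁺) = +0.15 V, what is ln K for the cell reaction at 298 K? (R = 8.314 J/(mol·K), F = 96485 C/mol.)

E°_cell = +0.15 − (-0.44) = 0.59 V, with n = 2 electrons transferred.
At equilibrium E = 0, so the Nernst equation gives ln K = nFE°/RT = (2)(96485)(0.59)/((8.314)(298)) = 45.95.

ln K = 46.0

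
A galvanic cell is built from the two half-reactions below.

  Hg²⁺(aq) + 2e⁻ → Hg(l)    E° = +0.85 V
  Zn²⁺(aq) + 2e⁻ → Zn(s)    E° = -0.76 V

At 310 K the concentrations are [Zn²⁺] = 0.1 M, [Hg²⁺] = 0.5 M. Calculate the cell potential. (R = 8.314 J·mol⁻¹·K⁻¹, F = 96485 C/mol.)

The Hg²⁺/Hg couple has the higher reduction potential and acts as the cathode, so E°_cell = +0.85 − (-0.76) = 1.61 V.
Balancing electrons gives n = 2; the reaction quotient is Q = [Zn²⁺]/[Hg²⁺] = 0.200.
E = E° − (RT/nF) ln Q = 1.61 − (8.314×310)/(2×96485) × (-1.609) = 1.610 + 0.021 = 1.631 V.

1.63 V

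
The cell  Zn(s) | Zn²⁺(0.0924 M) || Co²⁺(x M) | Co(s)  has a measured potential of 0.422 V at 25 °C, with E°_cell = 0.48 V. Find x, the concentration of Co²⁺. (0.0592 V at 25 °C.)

From the Nernst equation, log Q = n(E° − E)/0.0592 = 2(0.48 − 0.422)/0.0592 = 1.959, so Q = 91.1.
With Q = [Zn²⁺]/[Co²⁺] and the known concentrations, [Co²⁺] in the denominator gives [Co²⁺] = 0.001 M.

0.001 M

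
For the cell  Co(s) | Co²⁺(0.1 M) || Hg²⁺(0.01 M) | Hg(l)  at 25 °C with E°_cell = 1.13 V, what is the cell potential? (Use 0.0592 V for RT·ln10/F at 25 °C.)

1.10 V

Balancing electrons gives n = 2; the reaction quotient is Q = [Co²⁺]/[Hg²⁺] = 10.0.
At 25 °C, E = E° − (0.0592/n) log Q = 1.13 − (0.0592/2)(1.000) = 1.130 − 0.030 = 1.100 V.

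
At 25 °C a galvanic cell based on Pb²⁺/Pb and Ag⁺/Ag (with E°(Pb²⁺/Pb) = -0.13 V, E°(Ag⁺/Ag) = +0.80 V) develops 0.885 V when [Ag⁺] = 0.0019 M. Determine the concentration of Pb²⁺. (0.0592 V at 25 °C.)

From the Nernst equation, log Q = n(E° − E)/0.0592 = 2(0.93 − 0.885)/0.0592 = 1.520, so Q = 33.1.
With Q = [Pb²⁺]/[Ag⁺]^2 and the known concentrations, [Pb²⁺] in the numerator gives [Pb²⁺] = 1.2 × 10^-4 M.

1.2 × 10^-4 M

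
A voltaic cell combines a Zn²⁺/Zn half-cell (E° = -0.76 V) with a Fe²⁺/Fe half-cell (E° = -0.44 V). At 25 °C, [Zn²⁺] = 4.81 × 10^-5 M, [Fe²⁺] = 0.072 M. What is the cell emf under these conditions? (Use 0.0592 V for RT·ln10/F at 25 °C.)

The Fe²⁺/Fe couple has the higher reduction potential and acts as the cathode, so E°_cell = -0.44 − (-0.76) = 0.32 V.
Balancing electrons gives n = 2; the reaction quotient is Q = [Zn²⁺]/[Fe²⁺] = 6.68 × 10^-4.
At 25 °C, E = E° − (0.0592/n) log Q = 0.32 − (0.0592/2)(-3.175) = 0.320 + 0.094 = 0.414 V.

0.414 V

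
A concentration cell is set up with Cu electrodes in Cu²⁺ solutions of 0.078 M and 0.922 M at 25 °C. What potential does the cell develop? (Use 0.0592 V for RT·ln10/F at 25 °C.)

0.032 V

Both half-cells are Cu²⁺/Cu, so E°_cell = 0. The concentrated side is the cathode; the cell reaction moves Cu²⁺ from high to low concentration with n = 2.
Q = [Cu²⁺]_dilute/[Cu²⁺]_conc = 0.078/0.922 = 0.0846.
E = 0 − (0.0592/2) log Q = −(0.0592/2)(-1.073) = 0.0318 V.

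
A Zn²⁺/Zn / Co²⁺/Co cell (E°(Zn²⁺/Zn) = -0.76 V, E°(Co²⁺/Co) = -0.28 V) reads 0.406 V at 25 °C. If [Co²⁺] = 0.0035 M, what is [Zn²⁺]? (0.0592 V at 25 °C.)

1.1 M

From the Nernst equation, log Q = n(E° − E)/0.0592 = 2(0.48 − 0.406)/0.0592 = 2.500, so Q = 316.
With Q = [Zn²⁺]/[Co²⁺] and the known concentrations, [Zn²⁺] in the numerator gives [Zn²⁺] = 1.1 M.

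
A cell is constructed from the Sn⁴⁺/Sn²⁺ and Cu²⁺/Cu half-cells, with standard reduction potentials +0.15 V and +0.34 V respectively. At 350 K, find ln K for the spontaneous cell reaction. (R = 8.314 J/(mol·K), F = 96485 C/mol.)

E°_cell = +0.34 − (+0.15) = 0.19 V, with n = 2 electrons transferred.
At equilibrium E = 0, so the Nernst equation gives ln K = nFE°/RT = (2)(96485)(0.19)/((8.314)(350)) = 12.60.

ln K = 12.6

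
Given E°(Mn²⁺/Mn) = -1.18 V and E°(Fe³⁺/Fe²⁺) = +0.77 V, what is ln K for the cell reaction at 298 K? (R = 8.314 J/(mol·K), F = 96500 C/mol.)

ln K = 151.9

E°_cell = +0.77 − (-1.18) = 1.95 V, with n = 2 electrons transferred.
At equilibrium E = 0, so the Nernst equation gives ln K = nFE°/RT = (2)(96500)(1.95)/((8.314)(298)) = 151.90.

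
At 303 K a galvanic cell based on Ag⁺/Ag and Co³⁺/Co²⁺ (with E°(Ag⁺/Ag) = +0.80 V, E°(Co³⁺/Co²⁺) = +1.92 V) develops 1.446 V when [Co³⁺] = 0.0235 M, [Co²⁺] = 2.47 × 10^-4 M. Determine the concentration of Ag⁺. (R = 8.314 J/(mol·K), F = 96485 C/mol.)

3.6 × 10^-4 M

From the Nernst equation, ln Q = nF(E° − E)/RT = 1×96485×(1.12 − 1.446)/(8.314×303) = -12.486, so Q = 3.78 × 10^-6.
With Q = [Ag⁺]·[Co²⁺]/[Co³⁺] and the known concentrations, [Ag⁺] in the numerator gives [Ag⁺] = 3.6 × 10^-4 M.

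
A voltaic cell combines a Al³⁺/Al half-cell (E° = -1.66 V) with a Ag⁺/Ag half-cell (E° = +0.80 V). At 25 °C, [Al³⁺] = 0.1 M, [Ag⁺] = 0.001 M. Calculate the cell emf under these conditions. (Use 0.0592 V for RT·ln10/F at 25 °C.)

The Ag⁺/Ag couple has the higher reduction potential and acts as the cathode, so E°_cell = +0.80 − (-1.66) = 2.46 V.
Balancing electrons gives n = 3; the reaction quotient is Q = [Al³⁺]/[Ag⁺]^3 = 1 × 10^8.
At 25 °C, E = E° − (0.0592/n) log Q = 2.46 − (0.0592/3)(8.000) = 2.460 − 0.158 = 2.302 V.

2.30 V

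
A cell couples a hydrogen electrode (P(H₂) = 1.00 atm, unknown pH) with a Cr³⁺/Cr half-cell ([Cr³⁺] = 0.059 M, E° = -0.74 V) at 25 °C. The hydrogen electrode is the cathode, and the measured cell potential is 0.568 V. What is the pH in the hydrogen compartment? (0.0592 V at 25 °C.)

E°_cell = 0.74 V and n = 6.
log Q = n(E° − E)/0.0592 = 6×(0.74 − 0.568)/0.0592 = 17.432.
With Q = [Cr³⁺]^2·P(H₂)^3 / [H⁺]^6, solving for [H⁺] gives log[H⁺] = -3.315, so pH = 3.32.

pH = 3.32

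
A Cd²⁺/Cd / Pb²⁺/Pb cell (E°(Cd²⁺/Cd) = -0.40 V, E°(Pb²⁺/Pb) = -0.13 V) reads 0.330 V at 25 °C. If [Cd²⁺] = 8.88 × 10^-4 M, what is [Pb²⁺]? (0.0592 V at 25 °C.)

0.095 M

From the Nernst equation, log Q = n(E° − E)/0.0592 = 2(0.27 − 0.330)/0.0592 = -2.027, so Q = 0.00940.
With Q = [Cd²⁺]/[Pb²⁺] and the known concentrations, [Pb²⁺] in the denominator gives [Pb²⁺] = 0.095 M.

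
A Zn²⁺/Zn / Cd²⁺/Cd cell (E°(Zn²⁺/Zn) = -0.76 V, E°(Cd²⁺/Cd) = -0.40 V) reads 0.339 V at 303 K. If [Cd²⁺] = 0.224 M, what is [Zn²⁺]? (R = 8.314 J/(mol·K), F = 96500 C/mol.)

1.1 M

From the Nernst equation, ln Q = nF(E° − E)/RT = 2×96500×(0.36 − 0.339)/(8.314×303) = 1.609, so Q = 5.00.
With Q = [Zn²⁺]/[Cd²⁺] and the known concentrations, [Zn²⁺] in the numerator gives [Zn²⁺] = 1.1 M.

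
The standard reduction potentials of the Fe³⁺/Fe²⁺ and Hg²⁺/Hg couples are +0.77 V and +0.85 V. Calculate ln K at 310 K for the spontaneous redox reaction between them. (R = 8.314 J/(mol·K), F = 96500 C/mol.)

ln K = 6.0

E°_cell = +0.85 − (+0.77) = 0.08 V, with n = 2 electrons transferred.
At equilibrium E = 0, so the Nernst equation gives ln K = nFE°/RT = (2)(96500)(0.08)/((8.314)(310)) = 5.99.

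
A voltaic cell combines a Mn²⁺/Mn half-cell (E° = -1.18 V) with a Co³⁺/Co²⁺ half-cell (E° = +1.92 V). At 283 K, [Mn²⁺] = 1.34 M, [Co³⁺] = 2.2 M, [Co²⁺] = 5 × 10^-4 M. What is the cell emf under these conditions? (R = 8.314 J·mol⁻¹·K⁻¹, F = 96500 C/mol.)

The Co³⁺/Co²⁺ couple has the higher reduction potential and acts as the cathode, so E°_cell = +1.92 − (-1.18) = 3.10 V.
Balancing electrons gives n = 2; the reaction quotient is Q = [Mn²⁺]·[Co²⁺]^2/[Co³⁺]^2 = 6.92 × 10^-8.
E = E° − (RT/nF) ln Q = 3.10 − (8.314×283)/(2×96500) × (-16.486) = 3.100 + 0.201 = 3.301 V.

3.30 V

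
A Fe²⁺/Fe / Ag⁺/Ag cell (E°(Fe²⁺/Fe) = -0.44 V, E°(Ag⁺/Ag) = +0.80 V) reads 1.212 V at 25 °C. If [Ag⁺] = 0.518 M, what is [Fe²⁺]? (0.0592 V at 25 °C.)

From the Nernst equation, log Q = n(E° − E)/0.0592 = 2(1.24 − 1.212)/0.0592 = 0.946, so Q = 8.83.
With Q = [Fe²⁺]/[Ag⁺]^2 and the known concentrations, [Fe²⁺] in the numerator gives [Fe²⁺] = 2.4 M.

2.4 M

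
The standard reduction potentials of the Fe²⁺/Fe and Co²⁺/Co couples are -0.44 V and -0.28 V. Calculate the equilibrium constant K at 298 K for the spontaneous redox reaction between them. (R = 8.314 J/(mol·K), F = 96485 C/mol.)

2.6 × 10^5

E°_cell = -0.28 − (-0.44) = 0.16 V, with n = 2 electrons transferred.
At equilibrium E = 0, so the Nernst equation gives ln K = nFE°/RT = (2)(96485)(0.16)/((8.314)(298)) = 12.46.
K = e^12.46 = 2.6 × 10^5.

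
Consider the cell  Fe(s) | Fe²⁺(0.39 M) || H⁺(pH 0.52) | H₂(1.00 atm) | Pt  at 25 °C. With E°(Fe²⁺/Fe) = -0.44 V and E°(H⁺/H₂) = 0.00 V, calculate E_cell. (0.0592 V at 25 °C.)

0.42 V

The hydrogen couple is the cathode, so E°_cell = 0.44 V; n = 2.
[H⁺] = 10^(−0.52) = 0.30 M, and Q = [Fe²⁺]·P(H₂) / [H⁺]^2 = 4.28.
E = E° − (0.0592/2) log Q = 0.44 − (0.0592/2)(0.631) = 0.421 V.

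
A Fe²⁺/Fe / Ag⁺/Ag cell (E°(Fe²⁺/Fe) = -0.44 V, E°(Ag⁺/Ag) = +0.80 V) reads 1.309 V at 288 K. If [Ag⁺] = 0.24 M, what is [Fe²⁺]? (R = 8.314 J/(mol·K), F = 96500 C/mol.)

2.2 × 10^-4 M

From the Nernst equation, ln Q = nF(E° − E)/RT = 2×96500×(1.24 − 1.309)/(8.314×288) = -5.562, so Q = 0.00384.
With Q = [Fe²⁺]/[Ag⁺]^2 and the known concentrations, [Fe²⁺] in the numerator gives [Fe²⁺] = 2.2 × 10^-4 M.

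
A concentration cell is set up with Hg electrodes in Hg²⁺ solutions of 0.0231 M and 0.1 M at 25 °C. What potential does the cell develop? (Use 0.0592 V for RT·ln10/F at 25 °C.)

0.019 V

Both half-cells are Hg²⁺/Hg, so E°_cell = 0. The concentrated side is the cathode; the cell reaction moves Hg²⁺ from high to low concentration with n = 2.
Q = [Hg²⁺]_dilute/[Hg²⁺]_conc = 0.0231/0.1 = 0.231.
E = 0 − (0.0592/2) log Q = −(0.0592/2)(-0.636) = 0.0188 V.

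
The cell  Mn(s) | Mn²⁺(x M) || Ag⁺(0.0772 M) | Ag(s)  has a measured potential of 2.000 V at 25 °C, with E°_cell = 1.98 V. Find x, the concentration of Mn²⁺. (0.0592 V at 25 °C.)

0.0013 M

From the Nernst equation, log Q = n(E° − E)/0.0592 = 2(1.98 − 2.000)/0.0592 = -0.676, so Q = 0.211.
With Q = [Mn²⁺]/[Ag⁺]^2 and the known concentrations, [Mn²⁺] in the numerator gives [Mn²⁺] = 0.0013 M.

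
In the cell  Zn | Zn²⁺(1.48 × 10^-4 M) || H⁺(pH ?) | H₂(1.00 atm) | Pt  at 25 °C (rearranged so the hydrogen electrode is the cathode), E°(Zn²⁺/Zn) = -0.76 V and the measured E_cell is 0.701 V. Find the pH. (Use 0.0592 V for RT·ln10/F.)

pH = 2.91

E°_cell = 0.76 V and n = 2.
log Q = n(E° − E)/0.0592 = 2×(0.76 − 0.701)/0.0592 = 1.993.
With Q = [Zn²⁺]·P(H₂) / [H⁺]^2, solving for [H⁺] gives log[H⁺] = -2.911, so pH = 2.91.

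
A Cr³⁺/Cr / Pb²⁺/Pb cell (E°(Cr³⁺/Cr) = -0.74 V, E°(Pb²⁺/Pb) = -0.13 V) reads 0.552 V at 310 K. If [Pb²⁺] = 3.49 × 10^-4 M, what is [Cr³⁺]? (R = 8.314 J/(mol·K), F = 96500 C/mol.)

From the Nernst equation, ln Q = nF(E° − E)/RT = 6×96500×(0.61 − 0.552)/(8.314×310) = 13.030, so Q = 4.56 × 10^5.
With Q = [Cr³⁺]^2/[Pb²⁺]^3 and the known concentrations, [Cr³⁺]^2 in the numerator gives [Cr³⁺] = 0.0044 M.

0.0044 M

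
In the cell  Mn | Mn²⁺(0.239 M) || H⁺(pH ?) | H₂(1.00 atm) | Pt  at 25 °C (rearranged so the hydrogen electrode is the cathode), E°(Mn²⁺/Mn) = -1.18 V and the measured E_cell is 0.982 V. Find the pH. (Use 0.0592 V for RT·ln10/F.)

E°_cell = 1.18 V and n = 2.
log Q = n(E° − E)/0.0592 = 2×(1.18 − 0.982)/0.0592 = 6.689.
With Q = [Mn²⁺]·P(H₂) / [H⁺]^2, solving for [H⁺] gives log[H⁺] = -3.655, so pH = 3.66.

pH = 3.66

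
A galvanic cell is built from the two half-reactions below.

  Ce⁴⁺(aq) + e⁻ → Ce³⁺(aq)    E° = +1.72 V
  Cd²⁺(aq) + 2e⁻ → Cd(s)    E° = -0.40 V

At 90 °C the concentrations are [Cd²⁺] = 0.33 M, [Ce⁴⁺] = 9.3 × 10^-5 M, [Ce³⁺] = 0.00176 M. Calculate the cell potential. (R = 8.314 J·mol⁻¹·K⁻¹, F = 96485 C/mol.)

2.05 V

The Ce⁴⁺/Ce³⁺ couple has the higher reduction potential and acts as the cathode, so E°_cell = +1.72 − (-0.40) = 2.12 V.
Balancing electrons gives n = 2; the reaction quotient is Q = [Cd²⁺]·[Ce³⁺]^2/[Ce⁴⁺]^2 = 118.
E = E° − (RT/nF) ln Q = 2.12 − (8.314×363)/(2×96485) × (4.772) = 2.120 − 0.075 = 2.045 V.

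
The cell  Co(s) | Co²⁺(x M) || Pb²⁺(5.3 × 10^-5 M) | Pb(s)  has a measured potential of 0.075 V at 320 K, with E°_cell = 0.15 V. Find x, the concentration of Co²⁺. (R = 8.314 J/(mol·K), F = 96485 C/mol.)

From the Nernst equation, ln Q = nF(E° − E)/RT = 2×96485×(0.15 − 0.075)/(8.314×320) = 5.440, so Q = 230.
With Q = [Co²⁺]/[Pb²⁺] and the known concentrations, [Co²⁺] in the numerator gives [Co²⁺] = 0.012 M.

0.012 M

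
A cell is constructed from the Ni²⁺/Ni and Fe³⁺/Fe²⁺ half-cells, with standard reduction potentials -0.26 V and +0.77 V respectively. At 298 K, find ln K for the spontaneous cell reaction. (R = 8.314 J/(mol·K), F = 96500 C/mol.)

ln K = 80.2

E°_cell = +0.77 − (-0.26) = 1.03 V, with n = 2 electrons transferred.
At equilibrium E = 0, so the Nernst equation gives ln K = nFE°/RT = (2)(96500)(1.03)/((8.314)(298)) = 80.24.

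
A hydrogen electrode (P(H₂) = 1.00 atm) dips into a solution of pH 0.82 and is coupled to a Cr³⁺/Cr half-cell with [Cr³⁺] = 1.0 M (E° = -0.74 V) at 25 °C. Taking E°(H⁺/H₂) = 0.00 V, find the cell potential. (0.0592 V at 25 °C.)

The hydrogen couple is the cathode, so E°_cell = 0.74 V; n = 6.
[H⁺] = 10^(−0.82) = 0.15 M, and Q = [Cr³⁺]^2·P(H₂)^3 / [H⁺]^6 = 8.32 × 10^4.
E = E° − (0.0592/6) log Q = 0.74 − (0.0592/6)(4.920) = 0.691 V.

0.69 V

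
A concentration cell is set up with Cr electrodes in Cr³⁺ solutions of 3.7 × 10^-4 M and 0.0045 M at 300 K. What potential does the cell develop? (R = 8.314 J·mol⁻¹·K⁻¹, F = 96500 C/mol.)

0.022 V

Both half-cells are Cr³⁺/Cr, so E°_cell = 0. The concentrated side is the cathode; the cell reaction moves Cr³⁺ from high to low concentration with n = 3.
Q = [Cr³⁺]_dilute/[Cr³⁺]_conc = 3.7 × 10^-4/0.0045 = 0.0822.
E = 0 − (RT/nF) ln Q = −((8.314×300)/(3×96500))(-2.498) = 0.0215 V.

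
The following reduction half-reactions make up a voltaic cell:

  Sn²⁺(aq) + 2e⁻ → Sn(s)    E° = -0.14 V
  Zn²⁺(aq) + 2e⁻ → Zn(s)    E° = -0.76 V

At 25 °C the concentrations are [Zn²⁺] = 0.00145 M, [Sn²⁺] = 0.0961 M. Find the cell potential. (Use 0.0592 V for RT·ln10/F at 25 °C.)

The Sn²⁺/Sn couple has the higher reduction potential and acts as the cathode, so E°_cell = -0.14 − (-0.76) = 0.62 V.
Balancing electrons gives n = 2; the reaction quotient is Q = [Zn²⁺]/[Sn²⁺] = 0.0151.
At 25 °C, E = E° − (0.0592/n) log Q = 0.62 − (0.0592/2)(-1.821) = 0.620 + 0.054 = 0.674 V.

0.674 V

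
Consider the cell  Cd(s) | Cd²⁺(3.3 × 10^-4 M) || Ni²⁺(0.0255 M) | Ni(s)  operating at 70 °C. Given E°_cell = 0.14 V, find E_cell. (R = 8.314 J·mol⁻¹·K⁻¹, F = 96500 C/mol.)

Balancing electrons gives n = 2; the reaction quotient is Q = [Cd²⁺]/[Ni²⁺] = 0.0129.
E = E° − (RT/nF) ln Q = 0.14 − (8.314×343)/(2×96500) × (-4.347) = 0.140 + 0.064 = 0.204 V.

0.204 V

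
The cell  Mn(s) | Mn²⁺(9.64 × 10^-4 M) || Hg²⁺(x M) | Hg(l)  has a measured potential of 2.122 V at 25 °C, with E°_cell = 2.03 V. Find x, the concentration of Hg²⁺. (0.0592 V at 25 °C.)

1.2 M

From the Nernst equation, log Q = n(E° − E)/0.0592 = 2(2.03 − 2.122)/0.0592 = -3.108, so Q = 7.8 × 10^-4.
With Q = [Mn²⁺]/[Hg²⁺] and the known concentrations, [Hg²⁺] in the denominator gives [Hg²⁺] = 1.2 M.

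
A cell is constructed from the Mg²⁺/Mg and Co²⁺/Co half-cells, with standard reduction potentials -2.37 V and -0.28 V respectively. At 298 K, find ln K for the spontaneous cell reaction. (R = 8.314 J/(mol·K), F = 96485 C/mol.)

ln K = 162.8

E°_cell = -0.28 − (-2.37) = 2.09 V, with n = 2 electrons transferred.
At equilibrium E = 0, so the Nernst equation gives ln K = nFE°/RT = (2)(96485)(2.09)/((8.314)(298)) = 162.78.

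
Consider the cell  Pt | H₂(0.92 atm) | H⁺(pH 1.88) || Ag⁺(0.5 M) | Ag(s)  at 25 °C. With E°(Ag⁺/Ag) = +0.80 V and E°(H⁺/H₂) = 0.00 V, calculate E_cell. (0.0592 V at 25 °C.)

0.89 V

The Ag⁺/Ag couple is the cathode, so E°_cell = 0.80 V; n = 2.
[H⁺] = 10^(−1.88) = 0.013 M, and Q = [H⁺]^2 / ([Ag⁺]^2·P(H₂)) = 7.56 × 10^-4.
E = E° − (0.0592/2) log Q = 0.80 − (0.0592/2)(-3.122) = 0.892 V.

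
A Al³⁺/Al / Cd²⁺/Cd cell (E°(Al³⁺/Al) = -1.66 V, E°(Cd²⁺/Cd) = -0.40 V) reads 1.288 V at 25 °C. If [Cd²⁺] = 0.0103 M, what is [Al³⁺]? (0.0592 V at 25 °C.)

4 × 10^-5 M

From the Nernst equation, log Q = n(E° − E)/0.0592 = 6(1.26 − 1.288)/0.0592 = -2.838, so Q = 0.00145.
With Q = [Al³⁺]^2/[Cd²⁺]^3 and the known concentrations, [Al³⁺]^2 in the numerator gives [Al³⁺] = 4 × 10^-5 M.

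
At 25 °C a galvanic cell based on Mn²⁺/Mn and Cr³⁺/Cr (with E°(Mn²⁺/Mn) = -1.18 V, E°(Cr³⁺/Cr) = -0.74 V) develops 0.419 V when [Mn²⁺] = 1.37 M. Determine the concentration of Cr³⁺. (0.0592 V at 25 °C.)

0.14 M

From the Nernst equation, log Q = n(E° − E)/0.0592 = 6(0.44 − 0.419)/0.0592 = 2.128, so Q = 134.
With Q = [Mn²⁺]^3/[Cr³⁺]^2 and the known concentrations, [Cr³⁺]^2 in the denominator gives [Cr³⁺] = 0.14 M.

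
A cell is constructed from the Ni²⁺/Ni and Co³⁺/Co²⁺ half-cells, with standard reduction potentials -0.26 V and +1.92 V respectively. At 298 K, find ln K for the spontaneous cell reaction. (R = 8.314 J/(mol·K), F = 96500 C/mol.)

ln K = 169.8

E°_cell = +1.92 − (-0.26) = 2.18 V, with n = 2 electrons transferred.
At equilibrium E = 0, so the Nernst equation gives ln K = nFE°/RT = (2)(96500)(2.18)/((8.314)(298)) = 169.82.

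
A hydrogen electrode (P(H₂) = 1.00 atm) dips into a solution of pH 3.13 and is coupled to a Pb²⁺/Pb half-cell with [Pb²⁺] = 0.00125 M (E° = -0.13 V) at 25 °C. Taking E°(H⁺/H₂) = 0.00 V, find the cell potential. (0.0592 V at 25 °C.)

The hydrogen couple is the cathode, so E°_cell = 0.13 V; n = 2.
[H⁺] = 10^(−3.13) = 7.4 × 10^-4 M, and Q = [Pb²⁺]·P(H₂) / [H⁺]^2 = 2270.
E = E° − (0.0592/2) log Q = 0.13 − (0.0592/2)(3.357) = 0.031 V.

0.031 V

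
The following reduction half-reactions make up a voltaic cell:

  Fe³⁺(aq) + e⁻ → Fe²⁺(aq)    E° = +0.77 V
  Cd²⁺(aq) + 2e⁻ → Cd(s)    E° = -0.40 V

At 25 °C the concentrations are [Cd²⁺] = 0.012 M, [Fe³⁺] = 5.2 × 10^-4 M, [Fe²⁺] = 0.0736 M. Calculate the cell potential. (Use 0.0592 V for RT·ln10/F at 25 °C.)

The Fe³⁺/Fe²⁺ couple has the higher reduction potential and acts as the cathode, so E°_cell = +0.77 − (-0.40) = 1.17 V.
Balancing electrons gives n = 2; the reaction quotient is Q = [Cd²⁺]·[Fe²⁺]^2/[Fe³⁺]^2 = 240.
At 25 °C, E = E° − (0.0592/n) log Q = 1.17 − (0.0592/2)(2.381) = 1.170 − 0.070 = 1.100 V.

1.10 V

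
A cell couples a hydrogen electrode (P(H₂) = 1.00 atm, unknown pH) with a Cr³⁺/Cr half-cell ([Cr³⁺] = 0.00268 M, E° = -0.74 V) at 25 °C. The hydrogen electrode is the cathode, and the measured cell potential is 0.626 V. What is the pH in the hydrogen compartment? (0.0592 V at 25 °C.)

E°_cell = 0.74 V and n = 6.
log Q = n(E° − E)/0.0592 = 6×(0.74 − 0.626)/0.0592 = 11.554.
With Q = [Cr³⁺]^2·P(H₂)^3 / [H⁺]^6, solving for [H⁺] gives log[H⁺] = -2.783, so pH = 2.78.

pH = 2.78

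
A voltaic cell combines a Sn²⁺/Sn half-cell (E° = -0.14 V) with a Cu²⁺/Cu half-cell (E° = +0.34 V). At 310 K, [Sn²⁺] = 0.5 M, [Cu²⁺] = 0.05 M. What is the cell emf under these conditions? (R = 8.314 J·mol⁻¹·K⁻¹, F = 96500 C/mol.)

The Cu²⁺/Cu couple has the higher reduction potential and acts as the cathode, so E°_cell = +0.34 − (-0.14) = 0.48 V.
Balancing electrons gives n = 2; the reaction quotient is Q = [Sn²⁺]/[Cu²⁺] = 10.0.
E = E° − (RT/nF) ln Q = 0.48 − (8.314×310)/(2×96500) × (2.303) = 0.480 − 0.031 = 0.449 V.

0.449 V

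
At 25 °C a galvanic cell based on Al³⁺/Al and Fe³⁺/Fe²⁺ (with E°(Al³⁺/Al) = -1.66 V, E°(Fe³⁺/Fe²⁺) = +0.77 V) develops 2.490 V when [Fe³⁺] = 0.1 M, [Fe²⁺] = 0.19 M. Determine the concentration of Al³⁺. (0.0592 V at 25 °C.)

From the Nernst equation, log Q = n(E° − E)/0.0592 = 3(2.43 − 2.490)/0.0592 = -3.041, so Q = 9.11 × 10^-4.
With Q = [Al³⁺]·[Fe²⁺]^3/[Fe³⁺]^3 and the known concentrations, [Al³⁺] in the numerator gives [Al³⁺] = 1.3 × 10^-4 M.

1.3 × 10^-4 M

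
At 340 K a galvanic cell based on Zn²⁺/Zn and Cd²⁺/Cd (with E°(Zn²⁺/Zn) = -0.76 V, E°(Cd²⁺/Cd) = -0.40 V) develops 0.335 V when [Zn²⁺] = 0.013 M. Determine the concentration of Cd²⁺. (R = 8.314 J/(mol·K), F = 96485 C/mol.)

From the Nernst equation, ln Q = nF(E° − E)/RT = 2×96485×(0.36 − 0.335)/(8.314×340) = 1.707, so Q = 5.51.
With Q = [Zn²⁺]/[Cd²⁺] and the known concentrations, [Cd²⁺] in the denominator gives [Cd²⁺] = 0.0024 M.

0.0024 M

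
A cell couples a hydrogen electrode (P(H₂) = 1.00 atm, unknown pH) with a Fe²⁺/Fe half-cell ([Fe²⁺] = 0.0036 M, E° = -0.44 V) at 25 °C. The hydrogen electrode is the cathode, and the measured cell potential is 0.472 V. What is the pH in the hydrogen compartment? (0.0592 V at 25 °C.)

pH = 0.68

E°_cell = 0.44 V and n = 2.
log Q = n(E° − E)/0.0592 = 2×(0.44 − 0.472)/0.0592 = -1.081.
With Q = [Fe²⁺]·P(H₂) / [H⁺]^2, solving for [H⁺] gives log[H⁺] = -0.681, so pH = 0.68.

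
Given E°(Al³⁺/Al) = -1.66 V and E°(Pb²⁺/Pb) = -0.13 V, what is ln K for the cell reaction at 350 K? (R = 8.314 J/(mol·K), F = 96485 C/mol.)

ln K = 304.4

E°_cell = -0.13 − (-1.66) = 1.53 V, with n = 6 electrons transferred.
At equilibrium E = 0, so the Nernst equation gives ln K = nFE°/RT = (6)(96485)(1.53)/((8.314)(350)) = 304.39.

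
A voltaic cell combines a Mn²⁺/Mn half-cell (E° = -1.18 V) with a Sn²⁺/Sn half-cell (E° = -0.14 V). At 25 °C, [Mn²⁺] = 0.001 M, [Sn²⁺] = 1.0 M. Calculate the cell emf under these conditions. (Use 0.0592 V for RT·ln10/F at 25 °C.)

The Sn²⁺/Sn couple has the higher reduction potential and acts as the cathode, so E°_cell = -0.14 − (-1.18) = 1.04 V.
Balancing electrons gives n = 2; the reaction quotient is Q = [Mn²⁺]/[Sn²⁺] = 0.00100.
At 25 °C, E = E° − (0.0592/n) log Q = 1.04 − (0.0592/2)(-3.000) = 1.040 + 0.089 = 1.129 V.

1.13 V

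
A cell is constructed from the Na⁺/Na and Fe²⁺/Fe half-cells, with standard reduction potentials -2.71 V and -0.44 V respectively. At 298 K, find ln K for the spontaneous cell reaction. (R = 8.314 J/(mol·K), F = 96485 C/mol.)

ln K = 176.8

E°_cell = -0.44 − (-2.71) = 2.27 V, with n = 2 electrons transferred.
At equilibrium E = 0, so the Nernst equation gives ln K = nFE°/RT = (2)(96485)(2.27)/((8.314)(298)) = 176.80.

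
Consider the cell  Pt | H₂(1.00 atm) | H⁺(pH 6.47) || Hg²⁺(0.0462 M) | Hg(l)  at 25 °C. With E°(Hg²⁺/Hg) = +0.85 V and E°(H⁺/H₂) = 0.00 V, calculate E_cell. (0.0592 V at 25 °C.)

The Hg²⁺/Hg couple is the cathode, so E°_cell = 0.85 V; n = 2.
[H⁺] = 10^(−6.47) = 3.4 × 10^-7 M, and Q = [H⁺]^2 / ([Hg²⁺]·P(H₂)) = 2.49 × 10^-12.
E = E° − (0.0592/2) log Q = 0.85 − (0.0592/2)(-11.605) = 1.194 V.

1.19 V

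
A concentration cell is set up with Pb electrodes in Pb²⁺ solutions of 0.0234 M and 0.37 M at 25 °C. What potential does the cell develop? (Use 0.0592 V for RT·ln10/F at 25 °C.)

0.035 V

Both half-cells are Pb²⁺/Pb, so E°_cell = 0. The concentrated side is the cathode; the cell reaction moves Pb²⁺ from high to low concentration with n = 2.
Q = [Pb²⁺]_dilute/[Pb²⁺]_conc = 0.0234/0.37 = 0.0632.
E = 0 − (0.0592/2) log Q = −(0.0592/2)(-1.199) = 0.0355 V.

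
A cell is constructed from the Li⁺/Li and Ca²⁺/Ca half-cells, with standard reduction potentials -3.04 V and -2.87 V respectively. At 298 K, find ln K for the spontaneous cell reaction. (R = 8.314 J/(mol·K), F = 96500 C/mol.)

E°_cell = -2.87 − (-3.04) = 0.17 V, with n = 2 electrons transferred.
At equilibrium E = 0, so the Nernst equation gives ln K = nFE°/RT = (2)(96500)(0.17)/((8.314)(298)) = 13.24.

ln K = 13.2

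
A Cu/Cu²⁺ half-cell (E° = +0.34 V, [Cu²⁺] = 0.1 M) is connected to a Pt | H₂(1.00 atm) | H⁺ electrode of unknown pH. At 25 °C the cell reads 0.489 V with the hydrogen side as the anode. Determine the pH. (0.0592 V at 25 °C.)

pH = 3.02

E°_cell = 0.34 V and n = 2.
log Q = n(E° − E)/0.0592 = 2×(0.34 − 0.489)/0.0592 = -5.034.
With Q = [H⁺]^2 / ([Cu²⁺]·P(H₂)), solving for [H⁺] gives log[H⁺] = -3.017, so pH = 3.02.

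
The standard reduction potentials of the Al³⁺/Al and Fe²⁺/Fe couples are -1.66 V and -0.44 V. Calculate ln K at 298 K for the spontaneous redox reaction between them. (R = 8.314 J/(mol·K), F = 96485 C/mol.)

ln K = 285.1

E°_cell = -0.44 − (-1.66) = 1.22 V, with n = 6 electrons transferred.
At equilibrium E = 0, so the Nernst equation gives ln K = nFE°/RT = (6)(96485)(1.22)/((8.314)(298)) = 285.07.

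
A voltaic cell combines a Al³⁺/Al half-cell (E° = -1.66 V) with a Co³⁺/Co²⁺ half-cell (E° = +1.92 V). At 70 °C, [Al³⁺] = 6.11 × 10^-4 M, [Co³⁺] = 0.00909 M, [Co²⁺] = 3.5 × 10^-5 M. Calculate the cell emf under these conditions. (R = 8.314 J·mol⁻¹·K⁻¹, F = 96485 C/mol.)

The Co³⁺/Co²⁺ couple has the higher reduction potential and acts as the cathode, so E°_cell = +1.92 − (-1.66) = 3.58 V.
Balancing electrons gives n = 3; the reaction quotient is Q = [Al³⁺]·[Co²⁺]^3/[Co³⁺]^3 = 3.49 × 10^-11.
E = E° − (RT/nF) ln Q = 3.58 − (8.314×343)/(3×96485) × (-24.079) = 3.580 + 0.237 = 3.817 V.

3.82 V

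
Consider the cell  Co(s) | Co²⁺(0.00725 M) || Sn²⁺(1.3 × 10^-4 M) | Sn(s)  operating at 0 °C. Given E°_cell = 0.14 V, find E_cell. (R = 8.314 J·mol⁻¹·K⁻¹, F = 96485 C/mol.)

0.093 V

Balancing electrons gives n = 2; the reaction quotient is Q = [Co²⁺]/[Sn²⁺] = 55.8.
E = E° − (RT/nF) ln Q = 0.14 − (8.314×273)/(2×96485) × (4.021) = 0.140 − 0.047 = 0.093 V.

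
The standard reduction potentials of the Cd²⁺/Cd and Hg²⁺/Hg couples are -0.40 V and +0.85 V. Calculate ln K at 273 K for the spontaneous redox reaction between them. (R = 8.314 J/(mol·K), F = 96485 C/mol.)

ln K = 106.3

E°_cell = +0.85 − (-0.40) = 1.25 V, with n = 2 electrons transferred.
At equilibrium E = 0, so the Nernst equation gives ln K = nFE°/RT = (2)(96485)(1.25)/((8.314)(273)) = 106.27.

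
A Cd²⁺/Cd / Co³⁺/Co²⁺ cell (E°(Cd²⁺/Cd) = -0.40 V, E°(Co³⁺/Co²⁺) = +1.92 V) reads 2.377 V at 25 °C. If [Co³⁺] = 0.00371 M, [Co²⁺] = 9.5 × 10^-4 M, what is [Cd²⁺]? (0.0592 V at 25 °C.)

0.18 M

From the Nernst equation, log Q = n(E° − E)/0.0592 = 2(2.32 − 2.377)/0.0592 = -1.926, so Q = 0.0119.
With Q = [Cd²⁺]·[Co²⁺]^2/[Co³⁺]^2 and the known concentrations, [Cd²⁺] in the numerator gives [Cd²⁺] = 0.18 M.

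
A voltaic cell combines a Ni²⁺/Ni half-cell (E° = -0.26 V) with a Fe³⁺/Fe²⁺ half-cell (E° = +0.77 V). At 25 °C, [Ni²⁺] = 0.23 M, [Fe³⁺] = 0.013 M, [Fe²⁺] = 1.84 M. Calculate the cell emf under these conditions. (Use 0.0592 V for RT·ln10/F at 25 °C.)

The Fe³⁺/Fe²⁺ couple has the higher reduction potential and acts as the cathode, so E°_cell = +0.77 − (-0.26) = 1.03 V.
Balancing electrons gives n = 2; the reaction quotient is Q = [Ni²⁺]·[Fe²⁺]^2/[Fe³⁺]^2 = 4610.
At 25 °C, E = E° − (0.0592/n) log Q = 1.03 − (0.0592/2)(3.663) = 1.030 − 0.108 = 0.922 V.

0.922 V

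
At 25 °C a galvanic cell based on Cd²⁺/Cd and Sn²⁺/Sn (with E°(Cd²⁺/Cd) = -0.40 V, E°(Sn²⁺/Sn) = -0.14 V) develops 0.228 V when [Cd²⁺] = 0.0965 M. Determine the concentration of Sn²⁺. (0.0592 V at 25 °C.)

From the Nernst equation, log Q = n(E° − E)/0.0592 = 2(0.26 − 0.228)/0.0592 = 1.081, so Q = 12.1.
With Q = [Cd²⁺]/[Sn²⁺] and the known concentrations, [Sn²⁺] in the denominator gives [Sn²⁺] = 0.008 M.

0.008 M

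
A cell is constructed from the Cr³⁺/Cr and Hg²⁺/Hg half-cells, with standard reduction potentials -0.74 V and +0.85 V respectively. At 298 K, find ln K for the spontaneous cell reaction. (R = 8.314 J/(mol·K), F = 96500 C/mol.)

ln K = 371.6

E°_cell = +0.85 − (-0.74) = 1.59 V, with n = 6 electrons transferred.
At equilibrium E = 0, so the Nernst equation gives ln K = nFE°/RT = (6)(96500)(1.59)/((8.314)(298)) = 371.58.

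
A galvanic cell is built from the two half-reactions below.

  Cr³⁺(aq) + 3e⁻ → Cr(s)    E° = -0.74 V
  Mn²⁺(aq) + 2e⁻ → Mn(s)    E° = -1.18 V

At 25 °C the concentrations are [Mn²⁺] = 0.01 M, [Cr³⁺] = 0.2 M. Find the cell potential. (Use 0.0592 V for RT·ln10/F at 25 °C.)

0.485 V

The Cr³⁺/Cr couple has the higher reduction potential and acts as the cathode, so E°_cell = -0.74 − (-1.18) = 0.44 V.
Balancing electrons gives n = 6; the reaction quotient is Q = [Mn²⁺]^3/[Cr³⁺]^2 = 2.5 × 10^-5.
At 25 °C, E = E° − (0.0592/n) log Q = 0.44 − (0.0592/6)(-4.602) = 0.440 + 0.045 = 0.485 V.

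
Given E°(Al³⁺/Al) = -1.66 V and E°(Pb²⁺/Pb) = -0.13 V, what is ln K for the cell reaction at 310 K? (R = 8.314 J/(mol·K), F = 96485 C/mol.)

E°_cell = -0.13 − (-1.66) = 1.53 V, with n = 6 electrons transferred.
At equilibrium E = 0, so the Nernst equation gives ln K = nFE°/RT = (6)(96485)(1.53)/((8.314)(310)) = 343.66.

ln K = 343.7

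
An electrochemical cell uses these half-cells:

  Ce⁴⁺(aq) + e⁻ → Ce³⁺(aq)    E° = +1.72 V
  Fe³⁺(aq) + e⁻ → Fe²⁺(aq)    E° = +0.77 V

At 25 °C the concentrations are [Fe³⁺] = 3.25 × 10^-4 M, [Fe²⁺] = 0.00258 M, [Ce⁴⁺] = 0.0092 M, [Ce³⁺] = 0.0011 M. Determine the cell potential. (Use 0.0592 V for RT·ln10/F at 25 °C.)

1.06 V

The Ce⁴⁺/Ce³⁺ couple has the higher reduction potential and acts as the cathode, so E°_cell = +1.72 − (+0.77) = 0.95 V.
Balancing electrons gives n = 1; the reaction quotient is Q = [Fe³⁺]·[Ce³⁺]/([Fe²⁺]·[Ce⁴⁺]) = 0.0151.
At 25 °C, E = E° − (0.0592/n) log Q = 0.95 − (0.0592/1)(-1.822) = 0.950 + 0.108 = 1.058 V.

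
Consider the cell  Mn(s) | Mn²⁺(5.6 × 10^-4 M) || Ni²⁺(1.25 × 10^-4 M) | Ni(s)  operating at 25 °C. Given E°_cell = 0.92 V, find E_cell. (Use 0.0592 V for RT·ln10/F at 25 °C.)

0.901 V

Balancing electrons gives n = 2; the reaction quotient is Q = [Mn²⁺]/[Ni²⁺] = 4.48.
At 25 °C, E = E° − (0.0592/n) log Q = 0.92 − (0.0592/2)(0.651) = 0.920 − 0.019 = 0.901 V.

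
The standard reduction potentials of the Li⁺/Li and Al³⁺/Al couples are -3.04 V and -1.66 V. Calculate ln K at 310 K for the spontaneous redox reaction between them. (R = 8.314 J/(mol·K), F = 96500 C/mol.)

E°_cell = -1.66 − (-3.04) = 1.38 V, with n = 3 electrons transferred.
At equilibrium E = 0, so the Nernst equation gives ln K = nFE°/RT = (3)(96500)(1.38)/((8.314)(310)) = 155.01.

ln K = 155.0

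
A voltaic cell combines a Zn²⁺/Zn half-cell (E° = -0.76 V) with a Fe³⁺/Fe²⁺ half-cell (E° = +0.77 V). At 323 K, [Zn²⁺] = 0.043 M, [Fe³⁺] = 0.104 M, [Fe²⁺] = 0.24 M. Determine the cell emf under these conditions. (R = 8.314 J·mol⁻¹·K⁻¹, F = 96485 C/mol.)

The Fe³⁺/Fe²⁺ couple has the higher reduction potential and acts as the cathode, so E°_cell = +0.77 − (-0.76) = 1.53 V.
Balancing electrons gives n = 2; the reaction quotient is Q = [Zn²⁺]·[Fe²⁺]^2/[Fe³⁺]^2 = 0.229.
E = E° − (RT/nF) ln Q = 1.53 − (8.314×323)/(2×96485) × (-1.474) = 1.530 + 0.021 = 1.551 V.

1.55 V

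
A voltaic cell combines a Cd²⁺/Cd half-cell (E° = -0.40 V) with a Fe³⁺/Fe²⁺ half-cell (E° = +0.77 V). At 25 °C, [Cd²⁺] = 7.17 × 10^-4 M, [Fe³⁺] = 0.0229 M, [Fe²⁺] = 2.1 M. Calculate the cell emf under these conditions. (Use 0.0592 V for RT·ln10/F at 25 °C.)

The Fe³⁺/Fe²⁺ couple has the higher reduction potential and acts as the cathode, so E°_cell = +0.77 − (-0.40) = 1.17 V.
Balancing electrons gives n = 2; the reaction quotient is Q = [Cd²⁺]·[Fe²⁺]^2/[Fe³⁺]^2 = 6.03.
At 25 °C, E = E° − (0.0592/n) log Q = 1.17 − (0.0592/2)(0.780) = 1.170 − 0.023 = 1.147 V.

1.15 V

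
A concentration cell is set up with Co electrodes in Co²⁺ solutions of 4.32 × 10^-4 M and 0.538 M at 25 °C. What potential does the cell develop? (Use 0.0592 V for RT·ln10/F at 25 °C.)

Both half-cells are Co²⁺/Co, so E°_cell = 0. The concentrated side is the cathode; the cell reaction moves Co²⁺ from high to low concentration with n = 2.
Q = [Co²⁺]_dilute/[Co²⁺]_conc = 4.32 × 10^-4/0.538 = 8.03 × 10^-4.
E = 0 − (0.0592/2) log Q = −(0.0592/2)(-3.095) = 0.0916 V.

0.092 V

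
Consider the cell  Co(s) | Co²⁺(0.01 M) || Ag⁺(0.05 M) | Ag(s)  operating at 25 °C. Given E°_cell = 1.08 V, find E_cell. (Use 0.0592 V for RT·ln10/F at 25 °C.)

Balancing electrons gives n = 2; the reaction quotient is Q = [Co²⁺]/[Ag⁺]^2 = 4.00.
At 25 °C, E = E° − (0.0592/n) log Q = 1.08 − (0.0592/2)(0.602) = 1.080 − 0.018 = 1.062 V.

1.06 V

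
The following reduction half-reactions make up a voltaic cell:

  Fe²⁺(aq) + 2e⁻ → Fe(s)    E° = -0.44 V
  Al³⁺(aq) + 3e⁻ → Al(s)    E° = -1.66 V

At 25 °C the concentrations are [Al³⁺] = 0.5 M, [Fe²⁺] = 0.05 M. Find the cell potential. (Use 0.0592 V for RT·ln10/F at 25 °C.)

1.19 V

The Fe²⁺/Fe couple has the higher reduction potential and acts as the cathode, so E°_cell = -0.44 − (-1.66) = 1.22 V.
Balancing electrons gives n = 6; the reaction quotient is Q = [Al³⁺]^2/[Fe²⁺]^3 = 2000.
At 25 °C, E = E° − (0.0592/n) log Q = 1.22 − (0.0592/6)(3.301) = 1.220 − 0.033 = 1.187 V.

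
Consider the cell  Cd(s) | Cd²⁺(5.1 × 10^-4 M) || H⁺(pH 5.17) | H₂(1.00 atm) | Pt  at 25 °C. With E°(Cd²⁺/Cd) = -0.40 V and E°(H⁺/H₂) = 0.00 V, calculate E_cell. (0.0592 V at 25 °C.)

The hydrogen couple is the cathode, so E°_cell = 0.40 V; n = 2.
[H⁺] = 10^(−5.17) = 6.8 × 10^-6 M, and Q = [Cd²⁺]·P(H₂) / [H⁺]^2 = 1.12 × 10^7.
E = E° − (0.0592/2) log Q = 0.40 − (0.0592/2)(7.048) = 0.191 V.

0.19 V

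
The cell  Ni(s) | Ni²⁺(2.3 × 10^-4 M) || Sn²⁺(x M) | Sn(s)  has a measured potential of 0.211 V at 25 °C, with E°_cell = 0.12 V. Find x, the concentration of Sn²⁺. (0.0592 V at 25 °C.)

0.27 M

From the Nernst equation, log Q = n(E° − E)/0.0592 = 2(0.12 − 0.211)/0.0592 = -3.074, so Q = 8.43 × 10^-4.
With Q = [Ni²⁺]/[Sn²⁺] and the known concentrations, [Sn²⁺] in the denominator gives [Sn²⁺] = 0.27 M.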